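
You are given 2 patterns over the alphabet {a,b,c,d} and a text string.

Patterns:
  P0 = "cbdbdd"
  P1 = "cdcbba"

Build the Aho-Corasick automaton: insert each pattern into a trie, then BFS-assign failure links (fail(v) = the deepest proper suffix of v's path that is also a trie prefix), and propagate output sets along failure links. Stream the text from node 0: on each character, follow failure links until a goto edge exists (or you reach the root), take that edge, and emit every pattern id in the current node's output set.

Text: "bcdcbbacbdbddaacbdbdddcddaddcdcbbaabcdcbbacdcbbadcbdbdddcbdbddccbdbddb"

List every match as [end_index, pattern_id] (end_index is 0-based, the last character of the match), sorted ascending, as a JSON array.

Build:
Trie (insert patterns):
  0='ε' goto c→1
  1='c' goto b→2 d→7
  2='cb' goto d→3
  3='cbd' goto b→4
  4='cbdb' goto d→5
  5='cbdbd' goto d→6
  6='cbdbdd' goto ·  [P0 ends]
  7='cd' goto c→8
  8='cdc' goto b→9
  9='cdcb' goto b→10
  10='cdcbb' goto a→11
  11='cdcbba' goto ·  [P1 ends]

BFS fail/out derivation:
  fail(1) 'c': from fail(0)=0 chase 'c': 0 ⇒ 0;  out=∅∪out(0)=∅
  fail(2) 'cb': from fail(1)=0 chase 'b': 0 ⇒ 0;  out=∅∪out(0)=∅
  fail(7) 'cd': from fail(1)=0 chase 'd': 0 ⇒ 0;  out=∅∪out(0)=∅
  fail(3) 'cbd': from fail(2)=0 chase 'd': 0 ⇒ 0;  out=∅∪out(0)=∅
  fail(8) 'cdc': from fail(7)=0 chase 'c': 0 ⇒ 1;  out=∅∪out(1)=∅
  fail(4) 'cbdb': from fail(3)=0 chase 'b': 0 ⇒ 0;  out=∅∪out(0)=∅
  fail(9) 'cdcb': from fail(8)=1 chase 'b': 1 ⇒ 2;  out=∅∪out(2)=∅
  fail(5) 'cbdbd': from fail(4)=0 chase 'd': 0 ⇒ 0;  out=∅∪out(0)=∅
  fail(10) 'cdcbb': from fail(9)=2 chase 'b': 2→0 ⇒ 0;  out=∅∪out(0)=∅
  fail(6) 'cbdbdd': from fail(5)=0 chase 'd': 0 ⇒ 0;  out={0}∪out(0)={0}
  fail(11) 'cdcbba': from fail(10)=0 chase 'a': 0 ⇒ 0;  out={1}∪out(0)={1}

Scan:
[0] read 'b'  n0⇒n0
[1] read 'c'  n0⇒n1
[2] read 'd'  n1⇒n7
[3] read 'c'  n7⇒n8
[4] read 'b'  n8⇒n9
[5] read 'b'  n9⇒n10
[6] read 'a'  n10⇒n11  ** P1@[1:6]
[7] read 'c'  n11⇒n1 (fail-walked)
[8] read 'b'  n1⇒n2
[9] read 'd'  n2⇒n3
[10] read 'b'  n3⇒n4
[11] read 'd'  n4⇒n5
[12] read 'd'  n5⇒n6  ** P0@[7:12]
[13] read 'a'  n6⇒n0 (fail-walked)
[14] read 'a'  n0⇒n0
[15] read 'c'  n0⇒n1
[16] read 'b'  n1⇒n2
[17] read 'd'  n2⇒n3
[18] read 'b'  n3⇒n4
[19] read 'd'  n4⇒n5
[20] read 'd'  n5⇒n6  ** P0@[15:20]
[21] read 'd'  n6⇒n0 (fail-walked)
[22] read 'c'  n0⇒n1
[23] read 'd'  n1⇒n7
[24] read 'd'  n7⇒n0 (fail-walked)
[25] read 'a'  n0⇒n0
[26] read 'd'  n0⇒n0
[27] read 'd'  n0⇒n0
[28] read 'c'  n0⇒n1
[29] read 'd'  n1⇒n7
[30] read 'c'  n7⇒n8
[31] read 'b'  n8⇒n9
[32] read 'b'  n9⇒n10
[33] read 'a'  n10⇒n11  ** P1@[28:33]
[34] read 'a'  n11⇒n0 (fail-walked)
[35] read 'b'  n0⇒n0
[36] read 'c'  n0⇒n1
[37] read 'd'  n1⇒n7
[38] read 'c'  n7⇒n8
[39] read 'b'  n8⇒n9
[40] read 'b'  n9⇒n10
[41] read 'a'  n10⇒n11  ** P1@[36:41]
[42] read 'c'  n11⇒n1 (fail-walked)
[43] read 'd'  n1⇒n7
[44] read 'c'  n7⇒n8
[45] read 'b'  n8⇒n9
[46] read 'b'  n9⇒n10
[47] read 'a'  n10⇒n11  ** P1@[42:47]
[48] read 'd'  n11⇒n0 (fail-walked)
[49] read 'c'  n0⇒n1
[50] read 'b'  n1⇒n2
[51] read 'd'  n2⇒n3
[52] read 'b'  n3⇒n4
[53] read 'd'  n4⇒n5
[54] read 'd'  n5⇒n6  ** P0@[49:54]
[55] read 'd'  n6⇒n0 (fail-walked)
[56] read 'c'  n0⇒n1
[57] read 'b'  n1⇒n2
[58] read 'd'  n2⇒n3
[59] read 'b'  n3⇒n4
[60] read 'd'  n4⇒n5
[61] read 'd'  n5⇒n6  ** P0@[56:61]
[62] read 'c'  n6⇒n1 (fail-walked)
[63] read 'c'  n1⇒n1 (fail-walked)
[64] read 'b'  n1⇒n2
[65] read 'd'  n2⇒n3
[66] read 'b'  n3⇒n4
[67] read 'd'  n4⇒n5
[68] read 'd'  n5⇒n6  ** P0@[63:68]
[69] read 'b'  n6⇒n0 (fail-walked)

Matches: [[6,1],[12,0],[20,0],[33,1],[41,1],[47,1],[54,0],[61,0],[68,0]]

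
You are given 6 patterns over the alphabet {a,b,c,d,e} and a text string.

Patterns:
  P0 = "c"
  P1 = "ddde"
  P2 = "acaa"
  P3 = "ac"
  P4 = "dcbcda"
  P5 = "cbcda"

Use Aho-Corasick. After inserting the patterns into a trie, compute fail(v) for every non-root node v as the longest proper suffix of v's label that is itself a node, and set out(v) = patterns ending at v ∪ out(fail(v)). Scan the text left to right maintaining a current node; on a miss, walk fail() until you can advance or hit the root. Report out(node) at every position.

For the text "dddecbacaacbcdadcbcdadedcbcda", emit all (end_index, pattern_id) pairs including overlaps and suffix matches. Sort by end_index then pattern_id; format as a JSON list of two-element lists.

Build automaton:
Trie nodes:
  n0 'ε': a→6 c→1 d→2
  n1 'c': b→15  [P0 ends]
  n2 'd': c→10 d→3
  n3 'dd': d→4
  n4 'ddd': e→5
  n5 'ddde': ·  [P1 ends]
  n6 'a': c→7
  n7 'ac': a→8  [P3 ends]
  n8 'aca': a→9
  n9 'acaa': ·  [P2 ends]
  n10 'dc': b→11
  n11 'dcb': c→12
  n12 'dcbc': d→13
  n13 'dcbcd': a→14
  n14 'dcbcda': ·  [P4 ends]
  n15 'cb': c→16
  n16 'cbc': d→17
  n17 'cbcd': a→18
  n18 'cbcda': ·  [P5 ends]

BFS fail/out derivation:
  n1('c'): parent n0 fail=0; on 'c' 0 → fail=0;  out {0}∪∅={0}
  n2('d'): parent n0 fail=0; on 'd' 0 → fail=0;  out ∅∪∅=∅
  n6('a'): parent n0 fail=0; on 'a' 0 → fail=0;  out ∅∪∅=∅
  n3('dd'): parent n2 fail=0; on 'd' 0 → fail=2;  out ∅∪∅=∅
  n7('ac'): parent n6 fail=0; on 'c' 0 → fail=1;  out {3}∪{0}={0,3}
  n10('dc'): parent n2 fail=0; on 'c' 0 → fail=1;  out ∅∪{0}={0}
  n15('cb'): parent n1 fail=0; on 'b' 0 → fail=0;  out ∅∪∅=∅
  n4('ddd'): parent n3 fail=2; on 'd' 2 → fail=3;  out ∅∪∅=∅
  n8('aca'): parent n7 fail=1; on 'a' 1→0 → fail=6;  out ∅∪∅=∅
  n11('dcb'): parent n10 fail=1; on 'b' 1 → fail=15;  out ∅∪∅=∅
  n16('cbc'): parent n15 fail=0; on 'c' 0 → fail=1;  out ∅∪{0}={0}
  n5('ddde'): parent n4 fail=3; on 'e' 3→2→0 → fail=0;  out {1}∪∅={1}
  n9('acaa'): parent n8 fail=6; on 'a' 6→0 → fail=6;  out {2}∪∅={2}
  n12('dcbc'): parent n11 fail=15; on 'c' 15 → fail=16;  out ∅∪{0}={0}
  n17('cbcd'): parent n16 fail=1; on 'd' 1→0 → fail=2;  out ∅∪∅=∅
  n13('dcbcd'): parent n12 fail=16; on 'd' 16 → fail=17;  out ∅∪∅=∅
  n18('cbcda'): parent n17 fail=2; on 'a' 2→0 → fail=6;  out {5}∪∅={5}
  n14('dcbcda'): parent n13 fail=17; on 'a' 17 → fail=18;  out {4}∪{5}={4,5}

Run:
[0] read 'd'  n0⇒n2
[1] read 'd'  n2⇒n3
[2] read 'd'  n3⇒n4
[3] read 'e'  n4⇒n5  emit P1@[0:3]
[4] read 'c'  n5⇒n1 (via fail)  emit P0@[4:4]
[5] read 'b'  n1⇒n15
[6] read 'a'  n15⇒n6 (via fail)
[7] read 'c'  n6⇒n7  emit P0@[7:7],P3@[6:7]
[8] read 'a'  n7⇒n8
[9] read 'a'  n8⇒n9  emit P2@[6:9]
[10] read 'c'  n9⇒n7 (via fail)  emit P0@[10:10],P3@[9:10]
[11] read 'b'  n7⇒n15 (via fail)
[12] read 'c'  n15⇒n16  emit P0@[12:12]
[13] read 'd'  n16⇒n17
[14] read 'a'  n17⇒n18  emit P5@[10:14]
[15] read 'd'  n18⇒n2 (via fail)
[16] read 'c'  n2⇒n10  emit P0@[16:16]
[17] read 'b'  n10⇒n11
[18] read 'c'  n11⇒n12  emit P0@[18:18]
[19] read 'd'  n12⇒n13
[20] read 'a'  n13⇒n14  emit P4@[15:20],P5@[16:20]
[21] read 'd'  n14⇒n2 (via fail)
[22] read 'e'  n2⇒n0 (via fail)
[23] read 'd'  n0⇒n2
[24] read 'c'  n2⇒n10  emit P0@[24:24]
[25] read 'b'  n10⇒n11
[26] read 'c'  n11⇒n12  emit P0@[26:26]
[27] read 'd'  n12⇒n13
[28] read 'a'  n13⇒n14  emit P4@[23:28],P5@[24:28]

Matches: [[3,1],[4,0],[7,0],[7,3],[9,2],[10,0],[10,3],[12,0],[14,5],[16,0],[18,0],[20,4],[20,5],[24,0],[26,0],[28,4],[28,5]]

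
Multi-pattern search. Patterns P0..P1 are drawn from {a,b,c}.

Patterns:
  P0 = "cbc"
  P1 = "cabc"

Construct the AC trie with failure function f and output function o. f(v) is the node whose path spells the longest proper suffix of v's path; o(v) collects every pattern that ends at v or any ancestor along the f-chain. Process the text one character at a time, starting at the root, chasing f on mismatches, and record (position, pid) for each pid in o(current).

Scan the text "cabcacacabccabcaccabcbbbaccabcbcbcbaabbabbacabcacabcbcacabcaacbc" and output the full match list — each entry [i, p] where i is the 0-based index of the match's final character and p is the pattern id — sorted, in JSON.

Build:
Trie nodes:
  n0 'ε': c→1
  n1 'c': a→4 b→2
  n2 'cb': c→3
  n3 'cbc': ·  ←P0
  n4 'ca': b→5
  n5 'cab': c→6
  n6 'cabc': ·  ←P1

BFS fail/out derivation:
  fail(1) 'c': from fail(0)=0 chase 'c': 0 ⇒ 0;  out=∅∪out(0)=∅
  fail(2) 'cb': from fail(1)=0 chase 'b': 0 ⇒ 0;  out=∅∪out(0)=∅
  fail(4) 'ca': from fail(1)=0 chase 'a': 0 ⇒ 0;  out=∅∪out(0)=∅
  fail(3) 'cbc': from fail(2)=0 chase 'c': 0 ⇒ 1;  out={0}∪out(1)={0}
  fail(5) 'cab': from fail(4)=0 chase 'b': 0 ⇒ 0;  out=∅∪out(0)=∅
  fail(6) 'cabc': from fail(5)=0 chase 'c': 0 ⇒ 1;  out={1}∪out(1)={1}

Scan:
[0] read 'c'  n0⇒n1
[1] read 'a'  n1⇒n4
[2] read 'b'  n4⇒n5
[3] read 'c'  n5⇒n6  → match P1@[0:3]
[4] read 'a'  n6⇒n4 ·f
[5] read 'c'  n4⇒n1 ·f
[6] read 'a'  n1⇒n4
[7] read 'c'  n4⇒n1 ·f
[8] read 'a'  n1⇒n4
[9] read 'b'  n4⇒n5
[10] read 'c'  n5⇒n6  → match P1@[7:10]
[11] read 'c'  n6⇒n1 ·f
[12] read 'a'  n1⇒n4
[13] read 'b'  n4⇒n5
[14] read 'c'  n5⇒n6  → match P1@[11:14]
[15] read 'a'  n6⇒n4 ·f
[16] read 'c'  n4⇒n1 ·f
[17] read 'c'  n1⇒n1 ·f
[18] read 'a'  n1⇒n4
[19] read 'b'  n4⇒n5
[20] read 'c'  n5⇒n6  → match P1@[17:20]
[21] read 'b'  n6⇒n2 ·f
[22] read 'b'  n2⇒n0 ·f
[23] read 'b'  n0⇒n0
[24] read 'a'  n0⇒n0
[25] read 'c'  n0⇒n1
[26] read 'c'  n1⇒n1 ·f
[27] read 'a'  n1⇒n4
[28] read 'b'  n4⇒n5
[29] read 'c'  n5⇒n6  → match P1@[26:29]
[30] read 'b'  n6⇒n2 ·f
[31] read 'c'  n2⇒n3  → match P0@[29:31]
[32] read 'b'  n3⇒n2 ·f
[33] read 'c'  n2⇒n3  → match P0@[31:33]
[34] read 'b'  n3⇒n2 ·f
[35] read 'a'  n2⇒n0 ·f
[36] read 'a'  n0⇒n0
[37] read 'b'  n0⇒n0
[38] read 'b'  n0⇒n0
[39] read 'a'  n0⇒n0
[40] read 'b'  n0⇒n0
[41] read 'b'  n0⇒n0
[42] read 'a'  n0⇒n0
[43] read 'c'  n0⇒n1
[44] read 'a'  n1⇒n4
[45] read 'b'  n4⇒n5
[46] read 'c'  n5⇒n6  → match P1@[43:46]
[47] read 'a'  n6⇒n4 ·f
[48] read 'c'  n4⇒n1 ·f
[49] read 'a'  n1⇒n4
[50] read 'b'  n4⇒n5
[51] read 'c'  n5⇒n6  → match P1@[48:51]
[52] read 'b'  n6⇒n2 ·f
[53] read 'c'  n2⇒n3  → match P0@[51:53]
[54] read 'a'  n3⇒n4 ·f
[55] read 'c'  n4⇒n1 ·f
[56] read 'a'  n1⇒n4
[57] read 'b'  n4⇒n5
[58] read 'c'  n5⇒n6  → match P1@[55:58]
[59] read 'a'  n6⇒n4 ·f
[60] read 'a'  n4⇒n0 ·f
[61] read 'c'  n0⇒n1
[62] read 'b'  n1⇒n2
[63] read 'c'  n2⇒n3  → match P0@[61:63]

All matches (sorted): [[3,1],[10,1],[14,1],[20,1],[29,1],[31,0],[33,0],[46,1],[51,1],[53,0],[58,1],[63,0]]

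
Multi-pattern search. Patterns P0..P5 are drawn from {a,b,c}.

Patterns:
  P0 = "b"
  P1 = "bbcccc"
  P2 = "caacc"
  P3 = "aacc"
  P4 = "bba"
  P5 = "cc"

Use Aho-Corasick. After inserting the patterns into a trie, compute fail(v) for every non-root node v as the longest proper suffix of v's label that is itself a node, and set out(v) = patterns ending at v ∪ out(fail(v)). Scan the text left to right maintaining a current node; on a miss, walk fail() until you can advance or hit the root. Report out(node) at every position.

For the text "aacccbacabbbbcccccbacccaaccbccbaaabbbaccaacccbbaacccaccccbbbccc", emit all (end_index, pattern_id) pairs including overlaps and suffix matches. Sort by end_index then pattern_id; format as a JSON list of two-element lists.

Build:
Trie nodes:
  n0 'ε': a→12 b→1 c→7
  n1 'b': b→2  [P0 ends]
  n2 'bb': a→16 c→3
  n3 'bbc': c→4
  n4 'bbcc': c→5
  n5 'bbccc': c→6
  n6 'bbcccc': ·  [P1 ends]
  n7 'c': a→8 c→17
  n8 'ca': a→9
  n9 'caa': c→10
  n10 'caac': c→11
  n11 'caacc': ·  [P2 ends]
  n12 'a': a→13
  n13 'aa': c→14
  n14 'aac': c→15
  n15 'aacc': ·  [P3 ends]
  n16 'bba': ·  [P4 ends]
  n17 'cc': ·  [P5 ends]

BFS fail/out derivation:
  fail(1) 'b': from fail(0)=0 chase 'b': 0 ⇒ 0;  out={0}∪out(0)={0}
  fail(7) 'c': from fail(0)=0 chase 'c': 0 ⇒ 0;  out=∅∪out(0)=∅
  fail(12) 'a': from fail(0)=0 chase 'a': 0 ⇒ 0;  out=∅∪out(0)=∅
  fail(2) 'bb': from fail(1)=0 chase 'b': 0 ⇒ 1;  out=∅∪out(1)={0}
  fail(8) 'ca': from fail(7)=0 chase 'a': 0 ⇒ 12;  out=∅∪out(12)=∅
  fail(13) 'aa': from fail(12)=0 chase 'a': 0 ⇒ 12;  out=∅∪out(12)=∅
  fail(17) 'cc': from fail(7)=0 chase 'c': 0 ⇒ 7;  out={5}∪out(7)={5}
  fail(3) 'bbc': from fail(2)=1 chase 'c': 1→0 ⇒ 7;  out=∅∪out(7)=∅
  fail(9) 'caa': from fail(8)=12 chase 'a': 12 ⇒ 13;  out=∅∪out(13)=∅
  fail(14) 'aac': from fail(13)=12 chase 'c': 12→0 ⇒ 7;  out=∅∪out(7)=∅
  fail(16) 'bba': from fail(2)=1 chase 'a': 1→0 ⇒ 12;  out={4}∪out(12)={4}
  fail(4) 'bbcc': from fail(3)=7 chase 'c': 7 ⇒ 17;  out=∅∪out(17)={5}
  fail(10) 'caac': from fail(9)=13 chase 'c': 13 ⇒ 14;  out=∅∪out(14)=∅
  fail(15) 'aacc': from fail(14)=7 chase 'c': 7 ⇒ 17;  out={3}∪out(17)={3,5}
  fail(5) 'bbccc': from fail(4)=17 chase 'c': 17→7 ⇒ 17;  out=∅∪out(17)={5}
  fail(11) 'caacc': from fail(10)=14 chase 'c': 14 ⇒ 15;  out={2}∪out(15)={2,3,5}
  fail(6) 'bbcccc': from fail(5)=17 chase 'c': 17→7 ⇒ 17;  out={1}∪out(17)={1,5}

Scan:
i=0 'a': node 0→12
i=1 'a': node 12→13
i=2 'c': node 13→14
i=3 'c': node 14→15  ** P3@[0:3],P5@[2:3]
i=4 'c': node 15→17 ·f  ** P5@[3:4]
i=5 'b': node 17→1 ·f  ** P0@[5:5]
i=6 'a': node 1→12 ·f
i=7 'c': node 12→7 ·f
i=8 'a': node 7→8
i=9 'b': node 8→1 ·f  ** P0@[9:9]
i=10 'b': node 1→2  ** P0@[10:10]
i=11 'b': node 2→2 ·f  ** P0@[11:11]
i=12 'b': node 2→2 ·f  ** P0@[12:12]
i=13 'c': node 2→3
i=14 'c': node 3→4  ** P5@[13:14]
i=15 'c': node 4→5  ** P5@[14:15]
i=16 'c': node 5→6  ** P1@[11:16],P5@[15:16]
i=17 'c': node 6→17 ·f  ** P5@[16:17]
i=18 'b': node 17→1 ·f  ** P0@[18:18]
i=19 'a': node 1→12 ·f
i=20 'c': node 12→7 ·f
i=21 'c': node 7→17  ** P5@[20:21]
i=22 'c': node 17→17 ·f  ** P5@[21:22]
i=23 'a': node 17→8 ·f
i=24 'a': node 8→9
i=25 'c': node 9→10
i=26 'c': node 10→11  ** P2@[22:26],P3@[23:26],P5@[25:26]
i=27 'b': node 11→1 ·f  ** P0@[27:27]
i=28 'c': node 1→7 ·f
i=29 'c': node 7→17  ** P5@[28:29]
i=30 'b': node 17→1 ·f  ** P0@[30:30]
i=31 'a': node 1→12 ·f
i=32 'a': node 12→13
i=33 'a': node 13→13 ·f
i=34 'b': node 13→1 ·f  ** P0@[34:34]
i=35 'b': node 1→2  ** P0@[35:35]
i=36 'b': node 2→2 ·f  ** P0@[36:36]
i=37 'a': node 2→16  ** P4@[35:37]
i=38 'c': node 16→7 ·f
i=39 'c': node 7→17  ** P5@[38:39]
i=40 'a': node 17→8 ·f
i=41 'a': node 8→9
i=42 'c': node 9→10
i=43 'c': node 10→11  ** P2@[39:43],P3@[40:43],P5@[42:43]
i=44 'c': node 11→17 ·f  ** P5@[43:44]
i=45 'b': node 17→1 ·f  ** P0@[45:45]
i=46 'b': node 1→2  ** P0@[46:46]
i=47 'a': node 2→16  ** P4@[45:47]
i=48 'a': node 16→13 ·f
i=49 'c': node 13→14
i=50 'c': node 14→15  ** P3@[47:50],P5@[49:50]
i=51 'c': node 15→17 ·f  ** P5@[50:51]
i=52 'a': node 17→8 ·f
i=53 'c': node 8→7 ·f
i=54 'c': node 7→17  ** P5@[53:54]
i=55 'c': node 17→17 ·f  ** P5@[54:55]
i=56 'c': node 17→17 ·f  ** P5@[55:56]
i=57 'b': node 17→1 ·f  ** P0@[57:57]
i=58 'b': node 1→2  ** P0@[58:58]
i=59 'b': node 2→2 ·f  ** P0@[59:59]
i=60 'c': node 2→3
i=61 'c': node 3→4  ** P5@[60:61]
i=62 'c': node 4→5  ** P5@[61:62]

All matches (sorted): [[3,3],[3,5],[4,5],[5,0],[9,0],[10,0],[11,0],[12,0],[14,5],[15,5],[16,1],[16,5],[17,5],[18,0],[21,5],[22,5],[26,2],[26,3],[26,5],[27,0],[29,5],[30,0],[34,0],[35,0],[36,0],[37,4],[39,5],[43,2],[43,3],[43,5],[44,5],[45,0],[46,0],[47,4],[50,3],[50,5],[51,5],[54,5],[55,5],[56,5],[57,0],[58,0],[59,0],[61,5],[62,5]]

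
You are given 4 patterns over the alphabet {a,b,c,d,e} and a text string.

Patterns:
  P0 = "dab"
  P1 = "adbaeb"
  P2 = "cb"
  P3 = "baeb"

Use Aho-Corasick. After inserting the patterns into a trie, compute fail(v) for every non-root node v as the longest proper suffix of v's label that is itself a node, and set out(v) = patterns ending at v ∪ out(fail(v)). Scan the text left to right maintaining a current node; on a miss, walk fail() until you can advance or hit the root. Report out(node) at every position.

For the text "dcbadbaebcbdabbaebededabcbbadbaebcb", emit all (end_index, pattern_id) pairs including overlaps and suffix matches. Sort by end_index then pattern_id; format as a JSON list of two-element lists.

Build:
Trie nodes:
  n0 'ε': a→4 b→12 c→10 d→1
  n1 'd': a→2
  n2 'da': b→3
  n3 'dab': ·  ←P0
  n4 'a': d→5
  n5 'ad': b→6
  n6 'adb': a→7
  n7 'adba': e→8
  n8 'adbae': b→9
  n9 'adbaeb': ·  ←P1
  n10 'c': b→11
  n11 'cb': ·  ←P2
  n12 'b': a→13
  n13 'ba': e→14
  n14 'bae': b→15
  n15 'baeb': ·  ←P3

Failure links (BFS by depth):
  n1('d'): parent n0 fail=0; on 'd' 0 → fail=0;  out ∅∪∅=∅
  n4('a'): parent n0 fail=0; on 'a' 0 → fail=0;  out ∅∪∅=∅
  n10('c'): parent n0 fail=0; on 'c' 0 → fail=0;  out ∅∪∅=∅
  n12('b'): parent n0 fail=0; on 'b' 0 → fail=0;  out ∅∪∅=∅
  n2('da'): parent n1 fail=0; on 'a' 0 → fail=4;  out ∅∪∅=∅
  n5('ad'): parent n4 fail=0; on 'd' 0 → fail=1;  out ∅∪∅=∅
  n11('cb'): parent n10 fail=0; on 'b' 0 → fail=12;  out {2}∪∅={2}
  n13('ba'): parent n12 fail=0; on 'a' 0 → fail=4;  out ∅∪∅=∅
  n3('dab'): parent n2 fail=4; on 'b' 4→0 → fail=12;  out {0}∪∅={0}
  n6('adb'): parent n5 fail=1; on 'b' 1→0 → fail=12;  out ∅∪∅=∅
  n14('bae'): parent n13 fail=4; on 'e' 4→0 → fail=0;  out ∅∪∅=∅
  n7('adba'): parent n6 fail=12; on 'a' 12 → fail=13;  out ∅∪∅=∅
  n15('baeb'): parent n14 fail=0; on 'b' 0 → fail=12;  out {3}∪∅={3}
  n8('adbae'): parent n7 fail=13; on 'e' 13 → fail=14;  out ∅∪∅=∅
  n9('adbaeb'): parent n8 fail=14; on 'b' 14 → fail=15;  out {1}∪{3}={1,3}

Run:
pos 0 'd': at 1
pos 1 'c': at 10 ·f
pos 2 'b': at 11  emit P2@[1:2]
pos 3 'a': at 13 ·f
pos 4 'd': at 5 ·f
pos 5 'b': at 6
pos 6 'a': at 7
pos 7 'e': at 8
pos 8 'b': at 9  emit P1@[3:8],P3@[5:8]
pos 9 'c': at 10 ·f
pos 10 'b': at 11  emit P2@[9:10]
pos 11 'd': at 1 ·f
pos 12 'a': at 2
pos 13 'b': at 3  emit P0@[11:13]
pos 14 'b': at 12 ·f
pos 15 'a': at 13
pos 16 'e': at 14
pos 17 'b': at 15  emit P3@[14:17]
pos 18 'e': at 0 ·f
pos 19 'd': at 1
pos 20 'e': at 0 ·f
pos 21 'd': at 1
pos 22 'a': at 2
pos 23 'b': at 3  emit P0@[21:23]
pos 24 'c': at 10 ·f
pos 25 'b': at 11  emit P2@[24:25]
pos 26 'b': at 12 ·f
pos 27 'a': at 13
pos 28 'd': at 5 ·f
pos 29 'b': at 6
pos 30 'a': at 7
pos 31 'e': at 8
pos 32 'b': at 9  emit P1@[27:32],P3@[29:32]
pos 33 'c': at 10 ·f
pos 34 'b': at 11  emit P2@[33:34]

Matches: [[2,2],[8,1],[8,3],[10,2],[13,0],[17,3],[23,0],[25,2],[32,1],[32,3],[34,2]]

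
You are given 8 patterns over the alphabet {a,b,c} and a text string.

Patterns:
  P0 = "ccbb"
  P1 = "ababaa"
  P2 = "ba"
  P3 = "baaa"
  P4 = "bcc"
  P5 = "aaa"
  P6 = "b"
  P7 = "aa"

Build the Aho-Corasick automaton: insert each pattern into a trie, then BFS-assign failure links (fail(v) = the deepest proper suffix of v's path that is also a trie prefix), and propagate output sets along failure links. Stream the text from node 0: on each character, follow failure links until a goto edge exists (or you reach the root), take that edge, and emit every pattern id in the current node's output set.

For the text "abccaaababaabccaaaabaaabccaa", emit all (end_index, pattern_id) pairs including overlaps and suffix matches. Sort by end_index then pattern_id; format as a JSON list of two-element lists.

Build:
Trie (insert patterns):
  n0 'ε': a→5 b→11 c→1
  n1 'c': c→2
  n2 'cc': b→3
  n3 'ccb': b→4
  n4 'ccbb': ·  [P0 ends]
  n5 'a': a→17 b→6
  n6 'ab': a→7
  n7 'aba': b→8
  n8 'abab': a→9
  n9 'ababa': a→10
  n10 'ababaa': ·  [P1 ends]
  n11 'b': a→12 c→15  [P6 ends]
  n12 'ba': a→13  [P2 ends]
  n13 'baa': a→14
  n14 'baaa': ·  [P3 ends]
  n15 'bc': c→16
  n16 'bcc': ·  [P4 ends]
  n17 'aa': a→18  [P7 ends]
  n18 'aaa': ·  [P5 ends]

BFS fail/out derivation:
  n1('c'): parent n0 fail=0; on 'c' 0 → fail=0;  out ∅∪∅=∅
  n5('a'): parent n0 fail=0; on 'a' 0 → fail=0;  out ∅∪∅=∅
  n11('b'): parent n0 fail=0; on 'b' 0 → fail=0;  out {6}∪∅={6}
  n2('cc'): parent n1 fail=0; on 'c' 0 → fail=1;  out ∅∪∅=∅
  n6('ab'): parent n5 fail=0; on 'b' 0 → fail=11;  out ∅∪{6}={6}
  n12('ba'): parent n11 fail=0; on 'a' 0 → fail=5;  out {2}∪∅={2}
  n15('bc'): parent n11 fail=0; on 'c' 0 → fail=1;  out ∅∪∅=∅
  n17('aa'): parent n5 fail=0; on 'a' 0 → fail=5;  out {7}∪∅={7}
  n3('ccb'): parent n2 fail=1; on 'b' 1→0 → fail=11;  out ∅∪{6}={6}
  n7('aba'): parent n6 fail=11; on 'a' 11 → fail=12;  out ∅∪{2}={2}
  n13('baa'): parent n12 fail=5; on 'a' 5 → fail=17;  out ∅∪{7}={7}
  n16('bcc'): parent n15 fail=1; on 'c' 1 → fail=2;  out {4}∪∅={4}
  n18('aaa'): parent n17 fail=5; on 'a' 5 → fail=17;  out {5}∪{7}={5,7}
  n4('ccbb'): parent n3 fail=11; on 'b' 11→0 → fail=11;  out {0}∪{6}={0,6}
  n8('abab'): parent n7 fail=12; on 'b' 12→5 → fail=6;  out ∅∪{6}={6}
  n14('baaa'): parent n13 fail=17; on 'a' 17 → fail=18;  out {3}∪{5,7}={3,5,7}
  n9('ababa'): parent n8 fail=6; on 'a' 6 → fail=7;  out ∅∪{2}={2}
  n10('ababaa'): parent n9 fail=7; on 'a' 7→12 → fail=13;  out {1}∪{7}={1,7}

Run:
i=0 'a': node 0→5
i=1 'b': node 5→6  → match P6@[1:1]
i=2 'c': node 6→15 (via fail)
i=3 'c': node 15→16  → match P4@[1:3]
i=4 'a': node 16→5 (via fail)
i=5 'a': node 5→17  → match P7@[4:5]
i=6 'a': node 17→18  → match P5@[4:6],P7@[5:6]
i=7 'b': node 18→6 (via fail)  → match P6@[7:7]
i=8 'a': node 6→7  → match P2@[7:8]
i=9 'b': node 7→8  → match P6@[9:9]
i=10 'a': node 8→9  → match P2@[9:10]
i=11 'a': node 9→10  → match P1@[6:11],P7@[10:11]
i=12 'b': node 10→6 (via fail)  → match P6@[12:12]
i=13 'c': node 6→15 (via fail)
i=14 'c': node 15→16  → match P4@[12:14]
i=15 'a': node 16→5 (via fail)
i=16 'a': node 5→17  → match P7@[15:16]
i=17 'a': node 17→18  → match P5@[15:17],P7@[16:17]
i=18 'a': node 18→18 (via fail)  → match P5@[16:18],P7@[17:18]
i=19 'b': node 18→6 (via fail)  → match P6@[19:19]
i=20 'a': node 6→7  → match P2@[19:20]
i=21 'a': node 7→13 (via fail)  → match P7@[20:21]
i=22 'a': node 13→14  → match P3@[19:22],P5@[20:22],P7@[21:22]
i=23 'b': node 14→6 (via fail)  → match P6@[23:23]
i=24 'c': node 6→15 (via fail)
i=25 'c': node 15→16  → match P4@[23:25]
i=26 'a': node 16→5 (via fail)
i=27 'a': node 5→17  → match P7@[26:27]

All matches (sorted): [[1,6],[3,4],[5,7],[6,5],[6,7],[7,6],[8,2],[9,6],[10,2],[11,1],[11,7],[12,6],[14,4],[16,7],[17,5],[17,7],[18,5],[18,7],[19,6],[20,2],[21,7],[22,3],[22,5],[22,7],[23,6],[25,4],[27,7]]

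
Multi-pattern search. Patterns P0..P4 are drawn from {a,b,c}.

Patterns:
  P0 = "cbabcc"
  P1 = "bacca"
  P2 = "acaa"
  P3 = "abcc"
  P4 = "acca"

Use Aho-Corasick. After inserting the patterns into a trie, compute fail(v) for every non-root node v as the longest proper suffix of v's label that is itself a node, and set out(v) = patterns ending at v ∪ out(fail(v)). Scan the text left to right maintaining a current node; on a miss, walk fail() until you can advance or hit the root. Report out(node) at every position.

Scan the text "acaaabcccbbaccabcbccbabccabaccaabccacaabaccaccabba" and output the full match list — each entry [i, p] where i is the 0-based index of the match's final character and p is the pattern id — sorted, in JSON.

Build:
Trie nodes:
  0='ε' goto a→12 b→7 c→1
  1='c' goto b→2
  2='cb' goto a→3
  3='cba' goto b→4
  4='cbab' goto c→5
  5='cbabc' goto c→6
  6='cbabcc' goto ·  [P0 ends]
  7='b' goto a→8
  8='ba' goto c→9
  9='bac' goto c→10
  10='bacc' goto a→11
  11='bacca' goto ·  [P1 ends]
  12='a' goto b→16 c→13
  13='ac' goto a→14 c→19
  14='aca' goto a→15
  15='acaa' goto ·  [P2 ends]
  16='ab' goto c→17
  17='abc' goto c→18
  18='abcc' goto ·  [P3 ends]
  19='acc' goto a→20
  20='acca' goto ·  [P4 ends]

BFS fail/out derivation:
  n1('c'): parent n0 fail=0; on 'c' 0 → fail=0;  out ∅∪∅=∅
  n7('b'): parent n0 fail=0; on 'b' 0 → fail=0;  out ∅∪∅=∅
  n12('a'): parent n0 fail=0; on 'a' 0 → fail=0;  out ∅∪∅=∅
  n2('cb'): parent n1 fail=0; on 'b' 0 → fail=7;  out ∅∪∅=∅
  n8('ba'): parent n7 fail=0; on 'a' 0 → fail=12;  out ∅∪∅=∅
  n13('ac'): parent n12 fail=0; on 'c' 0 → fail=1;  out ∅∪∅=∅
  n16('ab'): parent n12 fail=0; on 'b' 0 → fail=7;  out ∅∪∅=∅
  n3('cba'): parent n2 fail=7; on 'a' 7 → fail=8;  out ∅∪∅=∅
  n9('bac'): parent n8 fail=12; on 'c' 12 → fail=13;  out ∅∪∅=∅
  n14('aca'): parent n13 fail=1; on 'a' 1→0 → fail=12;  out ∅∪∅=∅
  n17('abc'): parent n16 fail=7; on 'c' 7→0 → fail=1;  out ∅∪∅=∅
  n19('acc'): parent n13 fail=1; on 'c' 1→0 → fail=1;  out ∅∪∅=∅
  n4('cbab'): parent n3 fail=8; on 'b' 8→12 → fail=16;  out ∅∪∅=∅
  n10('bacc'): parent n9 fail=13; on 'c' 13 → fail=19;  out ∅∪∅=∅
  n15('acaa'): parent n14 fail=12; on 'a' 12→0 → fail=12;  out {2}∪∅={2}
  n18('abcc'): parent n17 fail=1; on 'c' 1→0 → fail=1;  out {3}∪∅={3}
  n20('acca'): parent n19 fail=1; on 'a' 1→0 → fail=12;  out {4}∪∅={4}
  n5('cbabc'): parent n4 fail=16; on 'c' 16 → fail=17;  out ∅∪∅=∅
  n11('bacca'): parent n10 fail=19; on 'a' 19 → fail=20;  out {1}∪{4}={1,4}
  n6('cbabcc'): parent n5 fail=17; on 'c' 17 → fail=18;  out {0}∪{3}={0,3}

Run:
pos 0 'a': at 12
pos 1 'c': at 13
pos 2 'a': at 14
pos 3 'a': at 15  emit P2@[0:3]
pos 4 'a': at 12 (via fail)
pos 5 'b': at 16
pos 6 'c': at 17
pos 7 'c': at 18  emit P3@[4:7]
pos 8 'c': at 1 (via fail)
pos 9 'b': at 2
pos 10 'b': at 7 (via fail)
pos 11 'a': at 8
pos 12 'c': at 9
pos 13 'c': at 10
pos 14 'a': at 11  emit P1@[10:14],P4@[11:14]
pos 15 'b': at 16 (via fail)
pos 16 'c': at 17
pos 17 'b': at 2 (via fail)
pos 18 'c': at 1 (via fail)
pos 19 'c': at 1 (via fail)
pos 20 'b': at 2
pos 21 'a': at 3
pos 22 'b': at 4
pos 23 'c': at 5
pos 24 'c': at 6  emit P0@[19:24],P3@[21:24]
pos 25 'a': at 12 (via fail)
pos 26 'b': at 16
pos 27 'a': at 8 (via fail)
pos 28 'c': at 9
pos 29 'c': at 10
pos 30 'a': at 11  emit P1@[26:30],P4@[27:30]
pos 31 'a': at 12 (via fail)
pos 32 'b': at 16
pos 33 'c': at 17
pos 34 'c': at 18  emit P3@[31:34]
pos 35 'a': at 12 (via fail)
pos 36 'c': at 13
pos 37 'a': at 14
pos 38 'a': at 15  emit P2@[35:38]
pos 39 'b': at 16 (via fail)
pos 40 'a': at 8 (via fail)
pos 41 'c': at 9
pos 42 'c': at 10
pos 43 'a': at 11  emit P1@[39:43],P4@[40:43]
pos 44 'c': at 13 (via fail)
pos 45 'c': at 19
pos 46 'a': at 20  emit P4@[43:46]
pos 47 'b': at 16 (via fail)
pos 48 'b': at 7 (via fail)
pos 49 'a': at 8

All matches (sorted): [[3,2],[7,3],[14,1],[14,4],[24,0],[24,3],[30,1],[30,4],[34,3],[38,2],[43,1],[43,4],[46,4]]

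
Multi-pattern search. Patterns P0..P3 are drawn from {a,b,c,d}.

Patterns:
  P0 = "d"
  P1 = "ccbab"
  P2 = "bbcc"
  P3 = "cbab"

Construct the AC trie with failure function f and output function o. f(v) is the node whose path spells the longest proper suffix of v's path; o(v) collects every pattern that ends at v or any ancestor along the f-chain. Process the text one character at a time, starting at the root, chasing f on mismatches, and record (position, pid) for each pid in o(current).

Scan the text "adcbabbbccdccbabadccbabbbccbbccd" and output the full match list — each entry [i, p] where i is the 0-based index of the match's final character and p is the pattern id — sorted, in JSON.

Build automaton:
Trie (insert patterns):
  0='ε' goto b→7 c→2 d→1
  1='d' goto ·  [P0 ends]
  2='c' goto b→11 c→3
  3='cc' goto b→4
  4='ccb' goto a→5
  5='ccba' goto b→6
  6='ccbab' goto ·  [P1 ends]
  7='b' goto b→8
  8='bb' goto c→9
  9='bbc' goto c→10
  10='bbcc' goto ·  [P2 ends]
  11='cb' goto a→12
  12='cba' goto b→13
  13='cbab' goto ·  [P3 ends]

Failure links (BFS by depth):
  fail(1) 'd': from fail(0)=0 chase 'd': 0 ⇒ 0;  out={0}∪out(0)={0}
  fail(2) 'c': from fail(0)=0 chase 'c': 0 ⇒ 0;  out=∅∪out(0)=∅
  fail(7) 'b': from fail(0)=0 chase 'b': 0 ⇒ 0;  out=∅∪out(0)=∅
  fail(3) 'cc': from fail(2)=0 chase 'c': 0 ⇒ 2;  out=∅∪out(2)=∅
  fail(8) 'bb': from fail(7)=0 chase 'b': 0 ⇒ 7;  out=∅∪out(7)=∅
  fail(11) 'cb': from fail(2)=0 chase 'b': 0 ⇒ 7;  out=∅∪out(7)=∅
  fail(4) 'ccb': from fail(3)=2 chase 'b': 2 ⇒ 11;  out=∅∪out(11)=∅
  fail(9) 'bbc': from fail(8)=7 chase 'c': 7→0 ⇒ 2;  out=∅∪out(2)=∅
  fail(12) 'cba': from fail(11)=7 chase 'a': 7→0 ⇒ 0;  out=∅∪out(0)=∅
  fail(5) 'ccba': from fail(4)=11 chase 'a': 11 ⇒ 12;  out=∅∪out(12)=∅
  fail(10) 'bbcc': from fail(9)=2 chase 'c': 2 ⇒ 3;  out={2}∪out(3)={2}
  fail(13) 'cbab': from fail(12)=0 chase 'b': 0 ⇒ 7;  out={3}∪out(7)={3}
  fail(6) 'ccbab': from fail(5)=12 chase 'b': 12 ⇒ 13;  out={1}∪out(13)={1,3}

Text stream:
pos 0 'a': at 0
pos 1 'd': at 1  emit P0@[1:1]
pos 2 'c': at 2 (fail-walked)
pos 3 'b': at 11
pos 4 'a': at 12
pos 5 'b': at 13  emit P3@[2:5]
pos 6 'b': at 8 (fail-walked)
pos 7 'b': at 8 (fail-walked)
pos 8 'c': at 9
pos 9 'c': at 10  emit P2@[6:9]
pos 10 'd': at 1 (fail-walked)  emit P0@[10:10]
pos 11 'c': at 2 (fail-walked)
pos 12 'c': at 3
pos 13 'b': at 4
pos 14 'a': at 5
pos 15 'b': at 6  emit P1@[11:15],P3@[12:15]
pos 16 'a': at 0 (fail-walked)
pos 17 'd': at 1  emit P0@[17:17]
pos 18 'c': at 2 (fail-walked)
pos 19 'c': at 3
pos 20 'b': at 4
pos 21 'a': at 5
pos 22 'b': at 6  emit P1@[18:22],P3@[19:22]
pos 23 'b': at 8 (fail-walked)
pos 24 'b': at 8 (fail-walked)
pos 25 'c': at 9
pos 26 'c': at 10  emit P2@[23:26]
pos 27 'b': at 4 (fail-walked)
pos 28 'b': at 8 (fail-walked)
pos 29 'c': at 9
pos 30 'c': at 10  emit P2@[27:30]
pos 31 'd': at 1 (fail-walked)  emit P0@[31:31]

Matches: [[1,0],[5,3],[9,2],[10,0],[15,1],[15,3],[17,0],[22,1],[22,3],[26,2],[30,2],[31,0]]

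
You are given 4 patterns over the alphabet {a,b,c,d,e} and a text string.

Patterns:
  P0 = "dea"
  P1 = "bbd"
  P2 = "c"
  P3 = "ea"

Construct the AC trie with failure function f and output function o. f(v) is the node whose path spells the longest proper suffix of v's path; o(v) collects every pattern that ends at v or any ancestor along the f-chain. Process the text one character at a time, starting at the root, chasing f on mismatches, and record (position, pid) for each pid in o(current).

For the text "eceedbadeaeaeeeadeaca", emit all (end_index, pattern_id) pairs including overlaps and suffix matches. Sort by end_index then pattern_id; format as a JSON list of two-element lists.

Construct AC machine:
Trie (insert patterns):
  0='ε' goto b→4 c→7 d→1 e→8
  1='d' goto e→2
  2='de' goto a→3
  3='dea' goto ·  [P0 ends]
  4='b' goto b→5
  5='bb' goto d→6
  6='bbd' goto ·  [P1 ends]
  7='c' goto ·  [P2 ends]
  8='e' goto a→9
  9='ea' goto ·  [P3 ends]

BFS fail/out derivation:
  fail(1) 'd': from fail(0)=0 chase 'd': 0 ⇒ 0;  out=∅∪out(0)=∅
  fail(4) 'b': from fail(0)=0 chase 'b': 0 ⇒ 0;  out=∅∪out(0)=∅
  fail(7) 'c': from fail(0)=0 chase 'c': 0 ⇒ 0;  out={2}∪out(0)={2}
  fail(8) 'e': from fail(0)=0 chase 'e': 0 ⇒ 0;  out=∅∪out(0)=∅
  fail(2) 'de': from fail(1)=0 chase 'e': 0 ⇒ 8;  out=∅∪out(8)=∅
  fail(5) 'bb': from fail(4)=0 chase 'b': 0 ⇒ 4;  out=∅∪out(4)=∅
  fail(9) 'ea': from fail(8)=0 chase 'a': 0 ⇒ 0;  out={3}∪out(0)={3}
  fail(3) 'dea': from fail(2)=8 chase 'a': 8 ⇒ 9;  out={0}∪out(9)={0,3}
  fail(6) 'bbd': from fail(5)=4 chase 'd': 4→0 ⇒ 1;  out={1}∪out(1)={1}

Text stream:
i=0 'e': node 0→8
i=1 'c': node 8→7 (via fail)  emit P2@[1:1]
i=2 'e': node 7→8 (via fail)
i=3 'e': node 8→8 (via fail)
i=4 'd': node 8→1 (via fail)
i=5 'b': node 1→4 (via fail)
i=6 'a': node 4→0 (via fail)
i=7 'd': node 0→1
i=8 'e': node 1→2
i=9 'a': node 2→3  emit P0@[7:9],P3@[8:9]
i=10 'e': node 3→8 (via fail)
i=11 'a': node 8→9  emit P3@[10:11]
i=12 'e': node 9→8 (via fail)
i=13 'e': node 8→8 (via fail)
i=14 'e': node 8→8 (via fail)
i=15 'a': node 8→9  emit P3@[14:15]
i=16 'd': node 9→1 (via fail)
i=17 'e': node 1→2
i=18 'a': node 2→3  emit P0@[16:18],P3@[17:18]
i=19 'c': node 3→7 (via fail)  emit P2@[19:19]
i=20 'a': node 7→0 (via fail)

Result: [[1,2],[9,0],[9,3],[11,3],[15,3],[18,0],[18,3],[19,2]]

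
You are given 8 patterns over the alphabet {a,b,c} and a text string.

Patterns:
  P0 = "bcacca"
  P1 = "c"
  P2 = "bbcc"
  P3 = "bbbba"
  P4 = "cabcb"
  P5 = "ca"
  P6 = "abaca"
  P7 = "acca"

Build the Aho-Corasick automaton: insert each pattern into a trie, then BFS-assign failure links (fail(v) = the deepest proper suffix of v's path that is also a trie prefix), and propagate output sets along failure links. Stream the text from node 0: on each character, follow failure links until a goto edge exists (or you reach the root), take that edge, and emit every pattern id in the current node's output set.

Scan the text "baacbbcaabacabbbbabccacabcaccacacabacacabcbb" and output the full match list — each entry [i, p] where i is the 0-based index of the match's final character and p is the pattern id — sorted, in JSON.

Build automaton:
Trie (insert patterns):
  0='ε' goto a→18 b→1 c→7
  1='b' goto b→8 c→2
  2='bc' goto a→3
  3='bca' goto c→4
  4='bcac' goto c→5
  5='bcacc' goto a→6
  6='bcacca' goto ·  ←P0
  7='c' goto a→14  ←P1
  8='bb' goto b→11 c→9
  9='bbc' goto c→10
  10='bbcc' goto ·  ←P2
  11='bbb' goto b→12
  12='bbbb' goto a→13
  13='bbbba' goto ·  ←P3
  14='ca' goto b→15  ←P5
  15='cab' goto c→16
  16='cabc' goto b→17
  17='cabcb' goto ·  ←P4
  18='a' goto b→19 c→23
  19='ab' goto a→20
  20='aba' goto c→21
  21='abac' goto a→22
  22='abaca' goto ·  ←P6
  23='ac' goto c→24
  24='acc' goto a→25
  25='acca' goto ·  ←P7

Failure links (BFS by depth):
  fail(1) 'b': from fail(0)=0 chase 'b': 0 ⇒ 0;  out=∅∪out(0)=∅
  fail(7) 'c': from fail(0)=0 chase 'c': 0 ⇒ 0;  out={1}∪out(0)={1}
  fail(18) 'a': from fail(0)=0 chase 'a': 0 ⇒ 0;  out=∅∪out(0)=∅
  fail(2) 'bc': from fail(1)=0 chase 'c': 0 ⇒ 7;  out=∅∪out(7)={1}
  fail(8) 'bb': from fail(1)=0 chase 'b': 0 ⇒ 1;  out=∅∪out(1)=∅
  fail(14) 'ca': from fail(7)=0 chase 'a': 0 ⇒ 18;  out={5}∪out(18)={5}
  fail(19) 'ab': from fail(18)=0 chase 'b': 0 ⇒ 1;  out=∅∪out(1)=∅
  fail(23) 'ac': from fail(18)=0 chase 'c': 0 ⇒ 7;  out=∅∪out(7)={1}
  fail(3) 'bca': from fail(2)=7 chase 'a': 7 ⇒ 14;  out=∅∪out(14)={5}
  fail(9) 'bbc': from fail(8)=1 chase 'c': 1 ⇒ 2;  out=∅∪out(2)={1}
  fail(11) 'bbb': from fail(8)=1 chase 'b': 1 ⇒ 8;  out=∅∪out(8)=∅
  fail(15) 'cab': from fail(14)=18 chase 'b': 18 ⇒ 19;  out=∅∪out(19)=∅
  fail(20) 'aba': from fail(19)=1 chase 'a': 1→0 ⇒ 18;  out=∅∪out(18)=∅
  fail(24) 'acc': from fail(23)=7 chase 'c': 7→0 ⇒ 7;  out=∅∪out(7)={1}
  fail(4) 'bcac': from fail(3)=14 chase 'c': 14→18 ⇒ 23;  out=∅∪out(23)={1}
  fail(10) 'bbcc': from fail(9)=2 chase 'c': 2→7→0 ⇒ 7;  out={2}∪out(7)={1,2}
  fail(12) 'bbbb': from fail(11)=8 chase 'b': 8 ⇒ 11;  out=∅∪out(11)=∅
  fail(16) 'cabc': from fail(15)=19 chase 'c': 19→1 ⇒ 2;  out=∅∪out(2)={1}
  fail(21) 'abac': from fail(20)=18 chase 'c': 18 ⇒ 23;  out=∅∪out(23)={1}
  fail(25) 'acca': from fail(24)=7 chase 'a': 7 ⇒ 14;  out={7}∪out(14)={5,7}
  fail(5) 'bcacc': from fail(4)=23 chase 'c': 23 ⇒ 24;  out=∅∪out(24)={1}
  fail(13) 'bbbba': from fail(12)=11 chase 'a': 11→8→1→0 ⇒ 18;  out={3}∪out(18)={3}
  fail(17) 'cabcb': from fail(16)=2 chase 'b': 2→7→0 ⇒ 1;  out={4}∪out(1)={4}
  fail(22) 'abaca': from fail(21)=23 chase 'a': 23→7 ⇒ 14;  out={6}∪out(14)={5,6}
  fail(6) 'bcacca': from fail(5)=24 chase 'a': 24 ⇒ 25;  out={0}∪out(25)={0,5,7}

Text stream:
pos 0 'b': at 1
pos 1 'a': at 18 (via fail)
pos 2 'a': at 18 (via fail)
pos 3 'c': at 23  ** P1@[3:3]
pos 4 'b': at 1 (via fail)
pos 5 'b': at 8
pos 6 'c': at 9  ** P1@[6:6]
pos 7 'a': at 3 (via fail)  ** P5@[6:7]
pos 8 'a': at 18 (via fail)
pos 9 'b': at 19
pos 10 'a': at 20
pos 11 'c': at 21  ** P1@[11:11]
pos 12 'a': at 22  ** P5@[11:12],P6@[8:12]
pos 13 'b': at 15 (via fail)
pos 14 'b': at 8 (via fail)
pos 15 'b': at 11
pos 16 'b': at 12
pos 17 'a': at 13  ** P3@[13:17]
pos 18 'b': at 19 (via fail)
pos 19 'c': at 2 (via fail)  ** P1@[19:19]
pos 20 'c': at 7 (via fail)  ** P1@[20:20]
pos 21 'a': at 14  ** P5@[20:21]
pos 22 'c': at 23 (via fail)  ** P1@[22:22]
pos 23 'a': at 14 (via fail)  ** P5@[22:23]
pos 24 'b': at 15
pos 25 'c': at 16  ** P1@[25:25]
pos 26 'a': at 3 (via fail)  ** P5@[25:26]
pos 27 'c': at 4  ** P1@[27:27]
pos 28 'c': at 5  ** P1@[28:28]
pos 29 'a': at 6  ** P0@[24:29],P5@[28:29],P7@[26:29]
pos 30 'c': at 23 (via fail)  ** P1@[30:30]
pos 31 'a': at 14 (via fail)  ** P5@[30:31]
pos 32 'c': at 23 (via fail)  ** P1@[32:32]
pos 33 'a': at 14 (via fail)  ** P5@[32:33]
pos 34 'b': at 15
pos 35 'a': at 20 (via fail)
pos 36 'c': at 21  ** P1@[36:36]
pos 37 'a': at 22  ** P5@[36:37],P6@[33:37]
pos 38 'c': at 23 (via fail)  ** P1@[38:38]
pos 39 'a': at 14 (via fail)  ** P5@[38:39]
pos 40 'b': at 15
pos 41 'c': at 16  ** P1@[41:41]
pos 42 'b': at 17  ** P4@[38:42]
pos 43 'b': at 8 (via fail)

All matches (sorted): [[3,1],[6,1],[7,5],[11,1],[12,5],[12,6],[17,3],[19,1],[20,1],[21,5],[22,1],[23,5],[25,1],[26,5],[27,1],[28,1],[29,0],[29,5],[29,7],[30,1],[31,5],[32,1],[33,5],[36,1],[37,5],[37,6],[38,1],[39,5],[41,1],[42,4]]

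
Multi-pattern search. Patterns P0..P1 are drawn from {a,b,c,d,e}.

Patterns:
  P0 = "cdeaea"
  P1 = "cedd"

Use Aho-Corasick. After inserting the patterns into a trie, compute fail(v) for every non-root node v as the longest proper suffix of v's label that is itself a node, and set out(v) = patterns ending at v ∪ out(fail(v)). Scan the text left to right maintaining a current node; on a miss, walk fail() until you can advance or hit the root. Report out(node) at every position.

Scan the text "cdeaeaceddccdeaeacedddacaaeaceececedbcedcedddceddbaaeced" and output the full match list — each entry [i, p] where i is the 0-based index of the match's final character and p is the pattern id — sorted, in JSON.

Build:
Trie (insert patterns):
  0='ε' goto c→1
  1='c' goto d→2 e→7
  2='cd' goto e→3
  3='cde' goto a→4
  4='cdea' goto e→5
  5='cdeae' goto a→6
  6='cdeaea' goto ·  ←P0
  7='ce' goto d→8
  8='ced' goto d→9
  9='cedd' goto ·  ←P1

Failure links (BFS by depth):
  fail(1) 'c': from fail(0)=0 chase 'c': 0 ⇒ 0;  out=∅∪out(0)=∅
  fail(2) 'cd': from fail(1)=0 chase 'd': 0 ⇒ 0;  out=∅∪out(0)=∅
  fail(7) 'ce': from fail(1)=0 chase 'e': 0 ⇒ 0;  out=∅∪out(0)=∅
  fail(3) 'cde': from fail(2)=0 chase 'e': 0 ⇒ 0;  out=∅∪out(0)=∅
  fail(8) 'ced': from fail(7)=0 chase 'd': 0 ⇒ 0;  out=∅∪out(0)=∅
  fail(4) 'cdea': from fail(3)=0 chase 'a': 0 ⇒ 0;  out=∅∪out(0)=∅
  fail(9) 'cedd': from fail(8)=0 chase 'd': 0 ⇒ 0;  out={1}∪out(0)={1}
  fail(5) 'cdeae': from fail(4)=0 chase 'e': 0 ⇒ 0;  out=∅∪out(0)=∅
  fail(6) 'cdeaea': from fail(5)=0 chase 'a': 0 ⇒ 0;  out={0}∪out(0)={0}

Text stream:
[0] read 'c'  n0⇒n1
[1] read 'd'  n1⇒n2
[2] read 'e'  n2⇒n3
[3] read 'a'  n3⇒n4
[4] read 'e'  n4⇒n5
[5] read 'a'  n5⇒n6  ** P0@[0:5]
[6] read 'c'  n6⇒n1 (via fail)
[7] read 'e'  n1⇒n7
[8] read 'd'  n7⇒n8
[9] read 'd'  n8⇒n9  ** P1@[6:9]
[10] read 'c'  n9⇒n1 (via fail)
[11] read 'c'  n1⇒n1 (via fail)
[12] read 'd'  n1⇒n2
[13] read 'e'  n2⇒n3
[14] read 'a'  n3⇒n4
[15] read 'e'  n4⇒n5
[16] read 'a'  n5⇒n6  ** P0@[11:16]
[17] read 'c'  n6⇒n1 (via fail)
[18] read 'e'  n1⇒n7
[19] read 'd'  n7⇒n8
[20] read 'd'  n8⇒n9  ** P1@[17:20]
[21] read 'd'  n9⇒n0 (via fail)
[22] read 'a'  n0⇒n0
[23] read 'c'  n0⇒n1
[24] read 'a'  n1⇒n0 (via fail)
[25] read 'a'  n0⇒n0
[26] read 'e'  n0⇒n0
[27] read 'a'  n0⇒n0
[28] read 'c'  n0⇒n1
[29] read 'e'  n1⇒n7
[30] read 'e'  n7⇒n0 (via fail)
[31] read 'c'  n0⇒n1
[32] read 'e'  n1⇒n7
[33] read 'c'  n7⇒n1 (via fail)
[34] read 'e'  n1⇒n7
[35] read 'd'  n7⇒n8
[36] read 'b'  n8⇒n0 (via fail)
[37] read 'c'  n0⇒n1
[38] read 'e'  n1⇒n7
[39] read 'd'  n7⇒n8
[40] read 'c'  n8⇒n1 (via fail)
[41] read 'e'  n1⇒n7
[42] read 'd'  n7⇒n8
[43] read 'd'  n8⇒n9  ** P1@[40:43]
[44] read 'd'  n9⇒n0 (via fail)
[45] read 'c'  n0⇒n1
[46] read 'e'  n1⇒n7
[47] read 'd'  n7⇒n8
[48] read 'd'  n8⇒n9  ** P1@[45:48]
[49] read 'b'  n9⇒n0 (via fail)
[50] read 'a'  n0⇒n0
[51] read 'a'  n0⇒n0
[52] read 'e'  n0⇒n0
[53] read 'c'  n0⇒n1
[54] read 'e'  n1⇒n7
[55] read 'd'  n7⇒n8

Matches: [[5,0],[9,1],[16,0],[20,1],[43,1],[48,1]]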